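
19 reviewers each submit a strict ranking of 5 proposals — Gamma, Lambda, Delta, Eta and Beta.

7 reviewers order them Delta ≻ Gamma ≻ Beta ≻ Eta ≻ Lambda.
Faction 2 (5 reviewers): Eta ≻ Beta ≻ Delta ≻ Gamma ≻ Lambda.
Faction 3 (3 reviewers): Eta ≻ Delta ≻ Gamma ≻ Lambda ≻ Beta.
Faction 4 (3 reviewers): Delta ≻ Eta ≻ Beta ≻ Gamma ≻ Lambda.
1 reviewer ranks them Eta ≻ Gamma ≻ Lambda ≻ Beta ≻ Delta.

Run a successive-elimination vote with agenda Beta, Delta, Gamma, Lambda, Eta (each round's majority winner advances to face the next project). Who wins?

Delta

Round 1: Beta vs Delta — 6–13, Delta advances.
Round 2: Delta vs Gamma — 18–1, Delta advances.
Round 3: Delta vs Lambda — 18–1, Delta advances.
Round 4: Delta vs Eta — 10–9, Delta advances.
Delta survives the agenda.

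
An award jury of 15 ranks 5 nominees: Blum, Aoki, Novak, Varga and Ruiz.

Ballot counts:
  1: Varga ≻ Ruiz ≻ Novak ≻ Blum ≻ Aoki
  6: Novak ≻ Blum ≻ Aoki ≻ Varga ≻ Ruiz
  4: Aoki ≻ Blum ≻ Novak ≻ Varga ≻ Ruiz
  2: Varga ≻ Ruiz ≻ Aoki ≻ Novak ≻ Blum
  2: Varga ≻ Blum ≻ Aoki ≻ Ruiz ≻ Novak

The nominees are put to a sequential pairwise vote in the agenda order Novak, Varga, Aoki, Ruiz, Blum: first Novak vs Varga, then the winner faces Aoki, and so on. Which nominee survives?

Blum

Round 1: Novak vs Varga — 10–5, Novak advances.
Round 2: Novak vs Aoki — 7–8, Aoki advances.
Round 3: Aoki vs Ruiz — 12–3, Aoki advances.
Round 4: Aoki vs Blum — 6–9, Blum advances.
The agenda winner is Blum.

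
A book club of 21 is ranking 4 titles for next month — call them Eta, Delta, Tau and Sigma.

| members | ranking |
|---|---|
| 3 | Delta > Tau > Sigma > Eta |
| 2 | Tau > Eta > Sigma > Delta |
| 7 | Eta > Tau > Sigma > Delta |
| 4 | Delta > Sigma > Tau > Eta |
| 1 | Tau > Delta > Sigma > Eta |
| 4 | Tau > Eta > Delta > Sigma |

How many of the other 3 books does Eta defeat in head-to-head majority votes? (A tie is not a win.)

Eta against each rival (21 members):
Eta vs Delta: 2+7+4 = 13 for Eta, 8 for Delta — Eta by 13–8.
Eta–Tau: Tau 14–7.
Eta vs Sigma: Eta, 13–8.
Eta beats Delta, Sigma; loses to Tau — 2 pairwise wins.

2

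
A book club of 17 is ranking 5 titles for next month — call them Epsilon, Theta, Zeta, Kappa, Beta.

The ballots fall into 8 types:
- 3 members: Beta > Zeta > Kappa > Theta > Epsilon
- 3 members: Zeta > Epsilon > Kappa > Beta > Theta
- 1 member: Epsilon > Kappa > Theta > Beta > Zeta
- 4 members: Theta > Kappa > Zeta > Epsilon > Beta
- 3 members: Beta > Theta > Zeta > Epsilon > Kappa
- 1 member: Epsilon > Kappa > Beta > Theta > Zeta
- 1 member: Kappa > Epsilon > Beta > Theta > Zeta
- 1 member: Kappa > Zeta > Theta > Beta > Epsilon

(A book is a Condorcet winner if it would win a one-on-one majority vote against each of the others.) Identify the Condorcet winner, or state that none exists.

Head-to-head results (17 members):
Epsilon vs Theta: 3+1+1+1 = 6 for Epsilon, 11 for Theta — Theta by 11–6.
Epsilon vs Zeta: 3 to 14, Zeta.
Epsilon vs Kappa: 8 to 9, Kappa.
Epsilon vs Beta: 3+1+4+1+1 = 10 for Epsilon, 7 for Beta — Epsilon by 10–7.
Theta vs Zeta: Theta is ranked higher on 1+4+3+1+1 = 10 ballots, Zeta on 7. Theta wins 10–7.
Theta vs Kappa: Theta preferred on 4+3 = 7 ballots; Kappa wins 10–7.
Theta vs Beta: 1+4+1 = 6 for Theta, 11 for Beta — Beta by 11–6.
Zeta vs Kappa: Zeta preferred on 3+3+3 = 9 ballots; Zeta wins 9–8.
Zeta vs Beta: Zeta preferred on 3+4+1 = 8 ballots; Beta wins 9–8.
Kappa vs Beta: 3+1+4+1+1+1 = 11 for Kappa, 6 for Beta — Kappa by 11–6.
Each book drops at least one matchup (Epsilon loses to Theta; Theta loses to Kappa; Zeta loses to Theta; Kappa loses to Zeta; Beta loses to Epsilon); the cycle Epsilon > Beta > Theta > Epsilon rules out a Condorcet winner.

none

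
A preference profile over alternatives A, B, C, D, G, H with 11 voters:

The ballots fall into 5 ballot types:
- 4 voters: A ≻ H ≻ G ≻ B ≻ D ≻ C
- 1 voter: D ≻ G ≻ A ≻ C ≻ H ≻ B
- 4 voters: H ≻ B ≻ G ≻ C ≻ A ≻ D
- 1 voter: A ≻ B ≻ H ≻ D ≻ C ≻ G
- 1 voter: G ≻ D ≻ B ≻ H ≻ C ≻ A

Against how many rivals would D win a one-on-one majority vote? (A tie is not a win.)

D against each rival (11 voters):
D–A: A 9–2.
D vs B: B, 9–2.
D vs C: 7 to 4, D.
D vs G: 1+1 = 2 for D, 9 for G — G by 9–2.
D vs H: H, 9–2.
D beats C; loses to A, B, G, H — 1 pairwise win.

1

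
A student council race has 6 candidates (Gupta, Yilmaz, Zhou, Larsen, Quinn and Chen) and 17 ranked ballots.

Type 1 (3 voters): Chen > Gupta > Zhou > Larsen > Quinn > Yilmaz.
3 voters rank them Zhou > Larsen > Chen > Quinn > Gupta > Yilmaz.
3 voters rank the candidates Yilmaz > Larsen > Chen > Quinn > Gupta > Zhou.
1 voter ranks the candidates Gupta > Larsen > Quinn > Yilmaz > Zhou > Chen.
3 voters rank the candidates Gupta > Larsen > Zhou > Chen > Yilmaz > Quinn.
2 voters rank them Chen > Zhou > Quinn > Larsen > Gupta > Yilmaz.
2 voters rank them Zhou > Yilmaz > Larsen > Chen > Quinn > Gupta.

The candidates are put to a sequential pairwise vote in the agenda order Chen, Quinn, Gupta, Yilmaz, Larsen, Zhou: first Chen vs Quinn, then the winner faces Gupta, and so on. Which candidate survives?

Zhou

Round 1: Chen vs Quinn — 16–1, Chen advances.
Round 2: Chen vs Gupta — 13–4, Chen advances.
Round 3: Chen vs Yilmaz — 11–6, Chen advances.
Round 4: Chen vs Larsen — 5–12, Larsen advances.
Round 5: Larsen vs Zhou — 7–10, Zhou advances.
The agenda winner is Zhou.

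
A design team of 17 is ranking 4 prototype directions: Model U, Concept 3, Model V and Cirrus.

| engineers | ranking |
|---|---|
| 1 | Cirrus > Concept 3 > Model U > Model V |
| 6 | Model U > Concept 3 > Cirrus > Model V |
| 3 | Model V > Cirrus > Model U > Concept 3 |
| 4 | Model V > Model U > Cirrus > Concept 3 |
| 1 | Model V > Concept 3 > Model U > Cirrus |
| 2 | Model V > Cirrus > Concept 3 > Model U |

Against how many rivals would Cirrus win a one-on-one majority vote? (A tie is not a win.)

Cirrus against each rival (17 engineers):
Cirrus vs Model U: 6 to 11, Model U.
Cirrus vs Concept 3: Cirrus preferred on 1+3+4+2 = 10 ballots; Cirrus wins 10–7.
Cirrus vs Model V: Model V, 10–7.
Cirrus beats Concept 3; loses to Model U, Model V — 1 pairwise win.

1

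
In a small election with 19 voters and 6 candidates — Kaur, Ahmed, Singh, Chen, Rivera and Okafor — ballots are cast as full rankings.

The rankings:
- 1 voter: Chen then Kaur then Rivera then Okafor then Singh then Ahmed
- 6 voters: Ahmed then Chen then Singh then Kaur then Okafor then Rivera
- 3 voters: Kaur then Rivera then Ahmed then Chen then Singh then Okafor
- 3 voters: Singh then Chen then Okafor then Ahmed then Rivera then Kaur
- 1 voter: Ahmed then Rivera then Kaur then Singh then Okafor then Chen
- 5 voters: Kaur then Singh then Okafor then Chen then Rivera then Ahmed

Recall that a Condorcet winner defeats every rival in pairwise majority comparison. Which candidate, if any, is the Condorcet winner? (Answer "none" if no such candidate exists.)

Ahmed

Head-to-head results (19 voters):
Kaur vs Ahmed: Ahmed, 10–9.
Kaur vs Singh: Kaur, 10–9.
Kaur vs Chen: Chen wins 10–9.
Kaur vs Rivera: Kaur, 15–4.
Kaur–Okafor: Kaur 16–3.
Ahmed–Singh: Ahmed 10–9.
Ahmed vs Chen: Ahmed wins 10–9.
Ahmed–Rivera: Ahmed 10–9.
Ahmed–Okafor: Ahmed 10–9.
Singh–Chen: Chen 10–9.
Singh vs Rivera: Singh, 14–5.
Singh vs Okafor: Singh wins 18–1.
Chen vs Rivera: Chen wins 15–4.
Chen–Okafor: Chen 13–6.
Rivera vs Okafor: Okafor, 14–5.
Ahmed beats each of Kaur, Singh, Chen, Rivera, Okafor — Ahmed is the Condorcet winner.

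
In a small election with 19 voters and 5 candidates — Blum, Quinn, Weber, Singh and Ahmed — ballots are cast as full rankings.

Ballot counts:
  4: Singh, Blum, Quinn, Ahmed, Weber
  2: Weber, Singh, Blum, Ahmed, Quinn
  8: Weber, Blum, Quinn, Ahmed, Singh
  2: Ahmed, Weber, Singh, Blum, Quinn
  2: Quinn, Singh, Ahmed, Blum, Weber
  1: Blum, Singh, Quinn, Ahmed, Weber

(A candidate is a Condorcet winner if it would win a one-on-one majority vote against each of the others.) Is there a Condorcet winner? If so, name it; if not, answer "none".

Head-to-head results (19 voters):
Blum vs Quinn: Blum wins 17–2.
Blum vs Weber: 4+2+1 = 7 for Blum, 12 for Weber — Weber by 12–7.
Blum–Singh: Singh 10–9.
Blum–Ahmed: Blum 15–4.
Quinn vs Weber: Weber wins 12–7.
Quinn vs Singh: Quinn, 10–9.
Quinn vs Ahmed: Quinn, 15–4.
Weber–Singh: Weber 12–7.
Weber vs Ahmed: Weber wins 10–9.
Singh vs Ahmed: Ahmed, 10–9.
Weber defeats every rival head-to-head and is the Condorcet winner.

Weber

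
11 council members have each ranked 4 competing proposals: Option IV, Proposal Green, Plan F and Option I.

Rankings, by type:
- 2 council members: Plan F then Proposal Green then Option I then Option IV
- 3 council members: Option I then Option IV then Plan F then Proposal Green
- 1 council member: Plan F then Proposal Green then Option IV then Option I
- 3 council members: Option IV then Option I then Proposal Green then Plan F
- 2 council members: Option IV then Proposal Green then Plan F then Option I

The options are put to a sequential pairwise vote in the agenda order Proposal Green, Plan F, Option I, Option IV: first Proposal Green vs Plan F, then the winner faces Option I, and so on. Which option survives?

Round 1: Proposal Green vs Plan F — 5–6, Plan F advances.
Round 2: Plan F vs Option I — 5–6, Option I advances.
Round 3: Option I vs Option IV — 5–6, Option IV advances.
Option IV survives the agenda.

Option IV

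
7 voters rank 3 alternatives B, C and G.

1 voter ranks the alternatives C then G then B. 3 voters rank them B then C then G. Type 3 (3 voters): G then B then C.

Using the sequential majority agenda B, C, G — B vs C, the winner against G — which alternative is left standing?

G

Round 1: B vs C — 6–1, B advances.
Round 2: B vs G — 3–4, G advances.
The agenda winner is G.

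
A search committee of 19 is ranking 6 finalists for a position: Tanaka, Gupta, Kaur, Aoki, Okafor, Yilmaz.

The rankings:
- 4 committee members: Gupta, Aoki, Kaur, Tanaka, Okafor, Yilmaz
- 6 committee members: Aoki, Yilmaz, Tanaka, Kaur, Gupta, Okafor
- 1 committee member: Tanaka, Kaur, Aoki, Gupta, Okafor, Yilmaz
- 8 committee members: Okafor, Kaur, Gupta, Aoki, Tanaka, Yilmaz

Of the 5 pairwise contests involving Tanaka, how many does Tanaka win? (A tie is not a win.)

2

Tanaka against each rival (19 committee members):
Tanaka vs Gupta: Tanaka preferred on 6+1 = 7 ballots; Gupta wins 12–7.
Tanaka vs Kaur: 7 to 12, Kaur.
Tanaka–Aoki: Aoki 18–1.
Tanaka vs Okafor: Tanaka, 11–8.
Tanaka vs Yilmaz: Tanaka, 13–6.
Tanaka beats Okafor, Yilmaz; loses to Gupta, Kaur, Aoki — 2 pairwise wins.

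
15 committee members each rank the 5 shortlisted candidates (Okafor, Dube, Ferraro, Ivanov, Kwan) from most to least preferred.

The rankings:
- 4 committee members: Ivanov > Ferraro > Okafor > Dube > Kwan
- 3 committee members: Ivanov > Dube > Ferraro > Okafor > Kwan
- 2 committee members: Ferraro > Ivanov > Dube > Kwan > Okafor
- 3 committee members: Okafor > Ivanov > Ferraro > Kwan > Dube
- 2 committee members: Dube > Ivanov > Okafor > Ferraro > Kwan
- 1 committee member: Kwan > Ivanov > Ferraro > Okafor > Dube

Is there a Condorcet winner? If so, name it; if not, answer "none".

Check each pair by majority over 15 ballots:
Okafor vs Dube: 4+3+1 = 8 for Okafor, 7 for Dube — Okafor by 8–7.
Okafor vs Ferraro: Ferraro, 10–5.
Okafor–Ivanov: Ivanov 12–3.
Okafor vs Kwan: Okafor preferred on 4+3+3+2 = 12 ballots; Okafor wins 12–3.
Dube vs Ferraro: Ferraro wins 10–5.
Dube vs Ivanov: Ivanov wins 13–2.
Dube vs Kwan: Dube wins 11–4.
Ferraro–Ivanov: Ivanov 13–2.
Ferraro vs Kwan: 4+3+2+3+2 = 14 for Ferraro, 1 for Kwan — Ferraro by 14–1.
Ivanov vs Kwan: 14 to 1, Ivanov.
Ivanov wins every pairwise contest, so Ivanov is the Condorcet winner.

Ivanov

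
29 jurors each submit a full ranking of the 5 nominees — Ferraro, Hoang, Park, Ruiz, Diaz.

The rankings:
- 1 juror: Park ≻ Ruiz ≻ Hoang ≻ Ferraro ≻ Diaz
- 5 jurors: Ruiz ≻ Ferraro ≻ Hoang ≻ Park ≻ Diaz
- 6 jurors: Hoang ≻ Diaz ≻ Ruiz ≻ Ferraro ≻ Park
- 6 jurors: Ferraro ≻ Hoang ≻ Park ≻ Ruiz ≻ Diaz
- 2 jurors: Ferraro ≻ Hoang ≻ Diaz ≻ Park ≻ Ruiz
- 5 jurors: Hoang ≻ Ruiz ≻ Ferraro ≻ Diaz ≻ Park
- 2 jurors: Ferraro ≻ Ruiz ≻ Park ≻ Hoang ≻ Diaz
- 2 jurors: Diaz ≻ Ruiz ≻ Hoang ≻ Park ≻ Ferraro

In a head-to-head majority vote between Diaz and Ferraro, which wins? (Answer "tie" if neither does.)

Ballots ranking Diaz above Ferraro: 6 + 2 = 8.
Ballots ranking Ferraro above Diaz: 29 − 8 = 21.
Ferraro wins the head-to-head 21–8.

Ferraro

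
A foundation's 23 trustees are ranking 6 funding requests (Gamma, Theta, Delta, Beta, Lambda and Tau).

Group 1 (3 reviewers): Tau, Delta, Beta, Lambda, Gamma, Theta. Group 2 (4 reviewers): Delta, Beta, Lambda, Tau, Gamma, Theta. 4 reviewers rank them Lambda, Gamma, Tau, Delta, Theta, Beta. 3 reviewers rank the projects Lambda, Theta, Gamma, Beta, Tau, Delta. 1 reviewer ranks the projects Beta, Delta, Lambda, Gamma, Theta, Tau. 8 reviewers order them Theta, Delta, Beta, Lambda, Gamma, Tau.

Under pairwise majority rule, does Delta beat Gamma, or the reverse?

Delta

Ballots ranking Delta above Gamma: 3 + 4 + 1 + 8 = 16.
Ballots ranking Gamma above Delta: 23 − 16 = 7.
Delta wins the head-to-head 16–7.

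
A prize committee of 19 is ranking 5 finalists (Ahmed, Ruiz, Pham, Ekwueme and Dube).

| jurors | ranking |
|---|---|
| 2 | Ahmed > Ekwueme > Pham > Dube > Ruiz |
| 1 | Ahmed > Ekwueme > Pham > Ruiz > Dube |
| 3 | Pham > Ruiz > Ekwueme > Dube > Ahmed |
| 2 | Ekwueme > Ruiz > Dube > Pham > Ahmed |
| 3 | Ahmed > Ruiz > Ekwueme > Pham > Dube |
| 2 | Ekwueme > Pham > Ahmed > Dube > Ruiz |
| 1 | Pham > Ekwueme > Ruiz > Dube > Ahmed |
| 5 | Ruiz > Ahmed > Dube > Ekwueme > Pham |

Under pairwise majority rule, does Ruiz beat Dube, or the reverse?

Ballots ranking Ruiz above Dube: 1 + 3 + 2 + 3 + 1 + 5 = 15.
Ballots ranking Dube above Ruiz: 19 − 15 = 4.
Ruiz wins the head-to-head 15–4.

Ruiz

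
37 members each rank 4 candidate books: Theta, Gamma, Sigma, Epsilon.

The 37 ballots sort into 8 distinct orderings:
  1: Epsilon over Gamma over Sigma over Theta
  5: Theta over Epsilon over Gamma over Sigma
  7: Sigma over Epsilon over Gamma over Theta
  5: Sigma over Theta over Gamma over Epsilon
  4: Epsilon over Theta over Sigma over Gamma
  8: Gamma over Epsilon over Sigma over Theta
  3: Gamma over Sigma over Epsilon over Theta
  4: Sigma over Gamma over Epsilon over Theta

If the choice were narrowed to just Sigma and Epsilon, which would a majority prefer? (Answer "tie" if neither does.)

Ballots ranking Sigma above Epsilon: 7 + 5 + 3 + 4 = 19.
Ballots ranking Epsilon above Sigma: 37 − 19 = 18.
Sigma wins the head-to-head 19–18.

Sigma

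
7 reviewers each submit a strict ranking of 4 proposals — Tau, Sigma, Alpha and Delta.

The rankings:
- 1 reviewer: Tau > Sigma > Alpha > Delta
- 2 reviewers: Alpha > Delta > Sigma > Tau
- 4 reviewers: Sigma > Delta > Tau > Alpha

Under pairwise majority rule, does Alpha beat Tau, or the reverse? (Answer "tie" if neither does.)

Ballots ranking Alpha above Tau: 2.
Ballots ranking Tau above Alpha: 7 − 2 = 5.
Tau wins the head-to-head 5–2.

Tau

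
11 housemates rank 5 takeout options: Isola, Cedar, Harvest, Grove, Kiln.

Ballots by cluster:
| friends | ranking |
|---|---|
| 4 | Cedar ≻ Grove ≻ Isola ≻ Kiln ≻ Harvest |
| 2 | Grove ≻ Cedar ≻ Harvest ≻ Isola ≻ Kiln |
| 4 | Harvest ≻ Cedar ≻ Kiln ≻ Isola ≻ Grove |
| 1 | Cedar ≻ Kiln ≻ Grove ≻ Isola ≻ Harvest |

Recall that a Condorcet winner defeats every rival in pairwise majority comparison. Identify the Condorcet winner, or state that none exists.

Cedar

Pairwise majorities:
Isola vs Cedar: Isola preferred on 0 ballots; Cedar wins 11–0.
Isola vs Harvest: Isola is ranked higher on 4+1 = 5 ballots, Harvest on 6. Harvest wins 6–5.
Isola vs Grove: 4 to 7, Grove.
Isola vs Kiln: Isola is ranked higher on 4+2 = 6 ballots, Kiln on 5. Isola wins 6–5.
Cedar vs Harvest: 4+2+1 = 7 for Cedar, 4 for Harvest — Cedar by 7–4.
Cedar vs Grove: Cedar preferred on 4+4+1 = 9 ballots; Cedar wins 9–2.
Cedar vs Kiln: Cedar preferred on 4+2+4+1 = 11 ballots; Cedar wins 11–0.
Harvest vs Grove: 4 to 7, Grove.
Harvest vs Kiln: 2+4 = 6 for Harvest, 5 for Kiln — Harvest by 6–5.
Grove vs Kiln: 4+2 = 6 for Grove, 5 for Kiln — Grove by 6–5.
Cedar wins every pairwise contest, so Cedar is the Condorcet winner.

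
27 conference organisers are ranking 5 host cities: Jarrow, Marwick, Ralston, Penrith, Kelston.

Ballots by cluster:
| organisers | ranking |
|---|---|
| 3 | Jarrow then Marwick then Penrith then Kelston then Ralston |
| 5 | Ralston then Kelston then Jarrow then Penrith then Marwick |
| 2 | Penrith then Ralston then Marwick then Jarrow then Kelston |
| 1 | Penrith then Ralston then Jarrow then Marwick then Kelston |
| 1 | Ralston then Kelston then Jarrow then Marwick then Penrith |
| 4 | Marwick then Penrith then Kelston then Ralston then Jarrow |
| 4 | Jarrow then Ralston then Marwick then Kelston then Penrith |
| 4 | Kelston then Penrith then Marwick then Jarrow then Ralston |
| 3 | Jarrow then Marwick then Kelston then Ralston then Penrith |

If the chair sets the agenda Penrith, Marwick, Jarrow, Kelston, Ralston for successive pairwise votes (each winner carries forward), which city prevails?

Kelston

Round 1: Penrith vs Marwick — 12–15, Marwick advances.
Round 2: Marwick vs Jarrow — 10–17, Jarrow advances.
Round 3: Jarrow vs Kelston — 13–14, Kelston advances.
Round 4: Kelston vs Ralston — 14–13, Kelston advances.
Kelston survives the agenda.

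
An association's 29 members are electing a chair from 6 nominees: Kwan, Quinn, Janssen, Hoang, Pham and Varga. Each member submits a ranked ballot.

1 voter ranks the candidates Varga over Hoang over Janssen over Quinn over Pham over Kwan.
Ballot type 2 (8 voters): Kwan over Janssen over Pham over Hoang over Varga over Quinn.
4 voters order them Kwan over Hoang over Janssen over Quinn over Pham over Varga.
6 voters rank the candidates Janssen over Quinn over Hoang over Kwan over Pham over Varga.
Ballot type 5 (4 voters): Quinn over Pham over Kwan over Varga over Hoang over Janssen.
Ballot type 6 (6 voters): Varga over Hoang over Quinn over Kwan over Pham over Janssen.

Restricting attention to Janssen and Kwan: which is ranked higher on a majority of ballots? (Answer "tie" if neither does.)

Kwan

Ballots ranking Janssen above Kwan: 1 + 6 = 7.
Ballots ranking Kwan above Janssen: 29 − 7 = 22.
Kwan wins the head-to-head 22–7.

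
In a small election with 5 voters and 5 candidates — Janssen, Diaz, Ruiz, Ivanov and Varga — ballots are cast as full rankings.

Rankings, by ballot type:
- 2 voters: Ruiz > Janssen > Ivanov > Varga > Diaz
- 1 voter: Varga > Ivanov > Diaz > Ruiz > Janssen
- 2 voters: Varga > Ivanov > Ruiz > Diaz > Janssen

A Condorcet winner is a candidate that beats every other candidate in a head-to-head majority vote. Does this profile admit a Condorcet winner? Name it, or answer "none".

Varga

Check each pair by majority over 5 ballots:
Janssen vs Diaz: Janssen is ranked higher on 2 ballots, Diaz on 3. Diaz wins 3–2.
Janssen vs Ruiz: 0 to 5, Ruiz.
Janssen vs Ivanov: Janssen is ranked higher on 2 ballots, Ivanov on 3. Ivanov wins 3–2.
Janssen vs Varga: Janssen preferred on 2 ballots; Varga wins 3–2.
Diaz vs Ruiz: Diaz is ranked higher on 1 ballot, Ruiz on 4. Ruiz wins 4–1.
Diaz vs Ivanov: Ivanov wins 5–0.
Diaz vs Varga: Diaz is ranked higher on 0 ballots, Varga on 5. Varga wins 5–0.
Ruiz vs Ivanov: Ruiz is ranked higher on 2 ballots, Ivanov on 3. Ivanov wins 3–2.
Ruiz–Varga: Varga 3–2.
Ivanov vs Varga: 2 for Ivanov, 3 for Varga — Varga by 3–2.
Only Varga has no losses; Varga is the Condorcet winner.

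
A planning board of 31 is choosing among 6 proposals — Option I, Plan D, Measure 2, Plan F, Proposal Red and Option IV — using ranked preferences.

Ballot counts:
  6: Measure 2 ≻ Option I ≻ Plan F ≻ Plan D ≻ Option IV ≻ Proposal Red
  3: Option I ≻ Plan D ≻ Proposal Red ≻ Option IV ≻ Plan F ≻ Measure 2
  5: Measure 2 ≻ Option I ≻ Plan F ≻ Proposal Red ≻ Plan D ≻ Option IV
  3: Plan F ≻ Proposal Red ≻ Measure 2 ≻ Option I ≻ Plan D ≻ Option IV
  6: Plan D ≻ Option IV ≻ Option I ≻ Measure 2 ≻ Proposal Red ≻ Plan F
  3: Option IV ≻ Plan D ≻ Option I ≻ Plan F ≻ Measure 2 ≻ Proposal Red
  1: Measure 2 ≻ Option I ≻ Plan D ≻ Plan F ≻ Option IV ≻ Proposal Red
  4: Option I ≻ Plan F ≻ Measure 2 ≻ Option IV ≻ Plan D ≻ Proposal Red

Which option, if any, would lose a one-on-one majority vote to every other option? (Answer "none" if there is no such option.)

Pairwise majorities:
Option I–Plan D: Option I 22–9.
Option I vs Measure 2: Option I, 16–15.
Option I vs Plan F: Option I, 28–3.
Option I vs Proposal Red: 28 for Option I, 3 for Proposal Red — Option I by 28–3.
Option I vs Option IV: Option I preferred on 6+3+5+3+1+4 = 22 ballots; Option I wins 22–9.
Plan D–Measure 2: Measure 2 19–12.
Plan D vs Plan F: Plan F, 18–13.
Plan D vs Proposal Red: Plan D, 23–8.
Plan D vs Option IV: Plan D, 24–7.
Measure 2–Plan F: Measure 2 18–13.
Measure 2 vs Proposal Red: Measure 2, 25–6.
Measure 2 vs Option IV: 6+5+3+1+4 = 19 for Measure 2, 12 for Option IV — Measure 2 by 19–12.
Plan F vs Proposal Red: 6+5+3+3+1+4 = 22 for Plan F, 9 for Proposal Red — Plan F by 22–9.
Plan F–Option IV: Plan F 19–12.
Proposal Red vs Option IV: Proposal Red is ranked higher on 3+5+3 = 11 ballots, Option IV on 20. Option IV wins 20–11.
Proposal Red loses to every other option — it is the Condorcet loser.

Proposal Red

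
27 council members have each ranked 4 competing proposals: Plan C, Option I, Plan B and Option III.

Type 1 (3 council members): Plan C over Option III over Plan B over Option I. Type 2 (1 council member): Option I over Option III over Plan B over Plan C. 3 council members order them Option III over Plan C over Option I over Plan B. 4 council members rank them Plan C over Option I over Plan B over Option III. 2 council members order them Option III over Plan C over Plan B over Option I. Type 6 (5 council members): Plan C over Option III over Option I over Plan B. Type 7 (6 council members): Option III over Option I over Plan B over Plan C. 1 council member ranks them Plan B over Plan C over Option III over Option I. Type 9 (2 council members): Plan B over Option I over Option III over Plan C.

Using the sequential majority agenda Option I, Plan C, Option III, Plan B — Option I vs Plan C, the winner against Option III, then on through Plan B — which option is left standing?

Round 1: Option I vs Plan C — 9–18, Plan C advances.
Round 2: Plan C vs Option III — 13–14, Option III advances.
Round 3: Option III vs Plan B — 20–7, Option III advances.
The agenda winner is Option III.

Option III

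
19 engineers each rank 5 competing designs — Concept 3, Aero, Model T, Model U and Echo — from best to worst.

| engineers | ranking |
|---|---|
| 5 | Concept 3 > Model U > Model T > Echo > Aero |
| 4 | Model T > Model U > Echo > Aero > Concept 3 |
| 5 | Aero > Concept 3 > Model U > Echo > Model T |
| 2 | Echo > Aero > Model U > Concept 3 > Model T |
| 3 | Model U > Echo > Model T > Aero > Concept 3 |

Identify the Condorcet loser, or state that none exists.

none

Pairwise majorities:
Concept 3 vs Aero: Concept 3 is ranked higher on 5 ballots, Aero on 14. Aero wins 14–5.
Concept 3 vs Model T: 12 to 7, Concept 3.
Concept 3 vs Model U: Concept 3, 10–9.
Concept 3 vs Echo: 5+5 = 10 for Concept 3, 9 for Echo — Concept 3 by 10–9.
Aero vs Model T: Model T wins 12–7.
Aero vs Model U: Model U, 12–7.
Aero vs Echo: Aero is ranked higher on 5 ballots, Echo on 14. Echo wins 14–5.
Model T vs Model U: 4 for Model T, 15 for Model U — Model U by 15–4.
Model T–Echo: Echo 10–9.
Model U vs Echo: Model U, 17–2.
Every design wins at least one matchup (Concept 3 beats Model T; Aero beats Concept 3; Model T beats Aero; Model U beats Aero; Echo beats Aero), so there is no Condorcet loser.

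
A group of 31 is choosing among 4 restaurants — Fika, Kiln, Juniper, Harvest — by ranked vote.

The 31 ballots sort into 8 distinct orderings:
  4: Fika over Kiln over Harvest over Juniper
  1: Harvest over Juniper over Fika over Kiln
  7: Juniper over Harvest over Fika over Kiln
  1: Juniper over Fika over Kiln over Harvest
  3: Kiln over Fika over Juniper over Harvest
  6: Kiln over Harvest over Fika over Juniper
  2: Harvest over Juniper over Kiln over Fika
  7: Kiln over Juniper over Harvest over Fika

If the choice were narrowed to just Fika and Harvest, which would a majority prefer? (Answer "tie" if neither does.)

Ballots ranking Fika above Harvest: 4 + 1 + 3 = 8.
Ballots ranking Harvest above Fika: 31 − 8 = 23.
Harvest wins the head-to-head 23–8.

Harvest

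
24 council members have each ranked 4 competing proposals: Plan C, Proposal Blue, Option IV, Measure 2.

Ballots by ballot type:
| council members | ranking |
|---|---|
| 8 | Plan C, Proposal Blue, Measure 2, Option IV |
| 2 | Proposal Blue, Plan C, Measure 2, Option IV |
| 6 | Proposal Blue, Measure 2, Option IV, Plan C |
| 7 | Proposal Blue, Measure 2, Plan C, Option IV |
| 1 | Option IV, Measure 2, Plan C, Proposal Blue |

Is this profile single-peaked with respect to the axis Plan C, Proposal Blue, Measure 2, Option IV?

Axis positions: Plan C=1, Proposal Blue=2, Measure 2=3, Option IV=4.
Ballot type 1 (peak Plan C at position 1): ranking walks positions 1-2-3-4, expanding outward from the peak — single-peaked.
Ballot type 2 (peak Proposal Blue at position 2): ranking walks positions 2-1-3-4, expanding outward from the peak — single-peaked.
Ballot type 3 (peak Proposal Blue at position 2): ranking walks positions 2-3-4-1, expanding outward from the peak — single-peaked.
Ballot type 4 (peak Proposal Blue at position 2): ranking walks positions 2-3-1-4, expanding outward from the peak — single-peaked.
Ballot type 5: ranking walks positions 4-3-1-2; Plan C is ranked above Proposal Blue even though Proposal Blue lies between Plan C and the peak Option IV on the axis — preferences dip and rise again. Not single-peaked.
Ballot type 5 violates single-peakedness, so the profile is not single-peaked on this axis.

no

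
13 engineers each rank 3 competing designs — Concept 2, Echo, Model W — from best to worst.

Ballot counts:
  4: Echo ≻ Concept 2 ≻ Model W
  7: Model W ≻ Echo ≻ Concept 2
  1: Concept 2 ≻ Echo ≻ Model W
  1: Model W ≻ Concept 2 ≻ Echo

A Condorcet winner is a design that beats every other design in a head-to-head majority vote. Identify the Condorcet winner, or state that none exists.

Check each pair by majority over 13 ballots:
Concept 2 vs Echo: Echo wins 11–2.
Concept 2 vs Model W: Model W wins 8–5.
Echo–Model W: Model W 8–5.
Model W wins every pairwise contest, so Model W is the Condorcet winner.

Model W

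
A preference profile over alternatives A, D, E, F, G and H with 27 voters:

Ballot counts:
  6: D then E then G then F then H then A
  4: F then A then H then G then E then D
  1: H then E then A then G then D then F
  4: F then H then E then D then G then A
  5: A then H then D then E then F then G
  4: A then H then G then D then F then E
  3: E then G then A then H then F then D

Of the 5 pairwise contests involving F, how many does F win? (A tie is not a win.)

F against each rival (27 voters):
F vs A: F wins 14–13.
F vs D: D wins 16–11.
F vs E: E wins 15–12.
F vs G: F is ranked higher on 4+4+5 = 13 ballots, G on 14. G wins 14–13.
F vs H: 6+4+4 = 14 for F, 13 for H — F by 14–13.
F beats A, H; loses to D, E, G — 2 pairwise wins.

2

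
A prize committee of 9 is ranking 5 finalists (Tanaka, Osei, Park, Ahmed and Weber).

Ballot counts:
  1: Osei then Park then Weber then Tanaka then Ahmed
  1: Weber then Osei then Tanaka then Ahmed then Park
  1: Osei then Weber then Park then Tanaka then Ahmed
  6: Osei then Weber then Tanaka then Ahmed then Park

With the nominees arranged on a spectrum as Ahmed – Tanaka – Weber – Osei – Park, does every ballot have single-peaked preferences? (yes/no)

Axis positions: Ahmed=1, Tanaka=2, Weber=3, Osei=4, Park=5.
Type 1 (peak Osei at position 4): ranking walks positions 4-5-3-2-1, expanding outward from the peak — single-peaked.
Type 2 (peak Weber at position 3): ranking walks positions 3-4-2-1-5, expanding outward from the peak — single-peaked.
Type 3 (peak Osei at position 4): ranking walks positions 4-3-5-2-1, expanding outward from the peak — single-peaked.
Type 4 (peak Osei at position 4): ranking walks positions 4-3-2-1-5, expanding outward from the peak — single-peaked.
Every ranking is single-peaked on this axis.

yes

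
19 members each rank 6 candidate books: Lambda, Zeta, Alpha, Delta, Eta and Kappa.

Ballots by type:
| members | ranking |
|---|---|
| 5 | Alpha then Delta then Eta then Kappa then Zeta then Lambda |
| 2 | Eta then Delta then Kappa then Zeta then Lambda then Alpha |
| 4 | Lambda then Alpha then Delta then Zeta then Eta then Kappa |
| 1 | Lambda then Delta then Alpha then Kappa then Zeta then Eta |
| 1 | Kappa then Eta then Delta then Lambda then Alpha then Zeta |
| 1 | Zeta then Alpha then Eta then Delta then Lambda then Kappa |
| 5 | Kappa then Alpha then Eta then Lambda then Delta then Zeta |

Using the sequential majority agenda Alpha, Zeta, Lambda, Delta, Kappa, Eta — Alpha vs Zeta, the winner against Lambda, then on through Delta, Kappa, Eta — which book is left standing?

Round 1: Alpha vs Zeta — 16–3, Alpha advances.
Round 2: Alpha vs Lambda — 11–8, Alpha advances.
Round 3: Alpha vs Delta — 15–4, Alpha advances.
Round 4: Alpha vs Kappa — 11–8, Alpha advances.
Round 5: Alpha vs Eta — 16–3, Alpha advances.
The agenda winner is Alpha.

Alpha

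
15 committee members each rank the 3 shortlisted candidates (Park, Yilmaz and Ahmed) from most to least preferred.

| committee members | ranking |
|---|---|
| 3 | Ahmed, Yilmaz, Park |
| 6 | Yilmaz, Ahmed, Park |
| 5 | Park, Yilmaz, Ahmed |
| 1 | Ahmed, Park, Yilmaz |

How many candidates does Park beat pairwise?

Park against each rival (15 committee members):
Park vs Yilmaz: Yilmaz wins 9–6.
Park vs Ahmed: Ahmed, 10–5.
Park beats no one; loses to Yilmaz, Ahmed — 0 pairwise wins.

0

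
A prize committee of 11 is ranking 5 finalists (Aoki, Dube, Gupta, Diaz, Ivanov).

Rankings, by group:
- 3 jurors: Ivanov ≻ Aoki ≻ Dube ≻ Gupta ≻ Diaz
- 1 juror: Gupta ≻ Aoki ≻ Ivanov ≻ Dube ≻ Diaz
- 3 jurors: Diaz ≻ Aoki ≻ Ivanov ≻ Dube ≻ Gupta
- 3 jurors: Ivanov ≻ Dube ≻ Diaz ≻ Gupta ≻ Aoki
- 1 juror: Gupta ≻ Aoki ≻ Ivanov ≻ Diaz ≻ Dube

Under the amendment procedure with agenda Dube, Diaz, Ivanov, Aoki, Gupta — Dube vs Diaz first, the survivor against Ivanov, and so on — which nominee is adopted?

Round 1: Dube vs Diaz — 7–4, Dube advances.
Round 2: Dube vs Ivanov — 0–11, Ivanov advances.
Round 3: Ivanov vs Aoki — 6–5, Ivanov advances.
Round 4: Ivanov vs Gupta — 9–2, Ivanov advances.
Ivanov survives the agenda.

Ivanov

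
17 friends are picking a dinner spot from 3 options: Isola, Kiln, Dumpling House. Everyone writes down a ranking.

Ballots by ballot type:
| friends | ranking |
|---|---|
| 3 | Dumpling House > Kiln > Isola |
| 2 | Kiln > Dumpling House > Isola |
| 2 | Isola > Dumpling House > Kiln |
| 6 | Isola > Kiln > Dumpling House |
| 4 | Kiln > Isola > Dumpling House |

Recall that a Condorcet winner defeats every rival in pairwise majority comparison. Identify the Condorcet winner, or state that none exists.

Pairwise majorities:
Isola–Kiln: Kiln 9–8.
Isola vs Dumpling House: Isola wins 12–5.
Kiln vs Dumpling House: Kiln, 12–5.
Kiln defeats every rival head-to-head and is the Condorcet winner.

Kiln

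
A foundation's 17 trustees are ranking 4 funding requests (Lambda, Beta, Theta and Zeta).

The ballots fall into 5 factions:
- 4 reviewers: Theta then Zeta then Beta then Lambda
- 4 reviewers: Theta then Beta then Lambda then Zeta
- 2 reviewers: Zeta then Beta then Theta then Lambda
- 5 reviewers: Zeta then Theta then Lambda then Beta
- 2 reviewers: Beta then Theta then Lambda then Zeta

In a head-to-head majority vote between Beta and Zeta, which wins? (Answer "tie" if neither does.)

Zeta

Ballots ranking Beta above Zeta: 4 + 2 = 6.
Ballots ranking Zeta above Beta: 17 − 6 = 11.
Zeta wins the head-to-head 11–6.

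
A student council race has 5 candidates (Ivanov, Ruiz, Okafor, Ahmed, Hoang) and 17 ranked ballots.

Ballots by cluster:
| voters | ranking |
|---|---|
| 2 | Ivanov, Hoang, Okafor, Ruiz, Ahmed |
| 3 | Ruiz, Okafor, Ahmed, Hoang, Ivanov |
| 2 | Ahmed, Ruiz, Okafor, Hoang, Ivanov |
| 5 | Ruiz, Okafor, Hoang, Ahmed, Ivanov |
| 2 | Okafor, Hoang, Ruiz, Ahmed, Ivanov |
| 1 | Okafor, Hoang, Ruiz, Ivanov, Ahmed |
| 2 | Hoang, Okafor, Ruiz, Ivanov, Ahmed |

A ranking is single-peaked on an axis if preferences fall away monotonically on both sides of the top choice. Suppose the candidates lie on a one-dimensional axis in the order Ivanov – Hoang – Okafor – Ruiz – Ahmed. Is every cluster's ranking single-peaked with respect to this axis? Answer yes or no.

Axis positions: Ivanov=1, Hoang=2, Okafor=3, Ruiz=4, Ahmed=5.
Cluster 1 (peak Ivanov at position 1): ranking walks positions 1-2-3-4-5, expanding outward from the peak — single-peaked.
Cluster 2 (peak Ruiz at position 4): ranking walks positions 4-3-5-2-1, expanding outward from the peak — single-peaked.
Cluster 3 (peak Ahmed at position 5): ranking walks positions 5-4-3-2-1, expanding outward from the peak — single-peaked.
Cluster 4 (peak Ruiz at position 4): ranking walks positions 4-3-2-5-1, expanding outward from the peak — single-peaked.
Cluster 5 (peak Okafor at position 3): ranking walks positions 3-2-4-5-1, expanding outward from the peak — single-peaked.
Cluster 6 (peak Okafor at position 3): ranking walks positions 3-2-4-1-5, expanding outward from the peak — single-peaked.
Cluster 7 (peak Hoang at position 2): ranking walks positions 2-3-4-1-5, expanding outward from the peak — single-peaked.
Every ranking is single-peaked on this axis.

yes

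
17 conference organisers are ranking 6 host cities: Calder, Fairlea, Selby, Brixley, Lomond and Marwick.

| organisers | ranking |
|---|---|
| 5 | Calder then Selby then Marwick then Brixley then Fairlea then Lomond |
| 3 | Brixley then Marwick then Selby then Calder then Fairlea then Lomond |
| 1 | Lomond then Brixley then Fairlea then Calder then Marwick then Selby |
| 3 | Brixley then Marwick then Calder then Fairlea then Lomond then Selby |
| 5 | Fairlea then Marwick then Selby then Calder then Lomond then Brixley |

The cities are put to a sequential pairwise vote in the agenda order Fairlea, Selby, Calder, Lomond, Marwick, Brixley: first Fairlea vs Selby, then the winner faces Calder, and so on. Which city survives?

Marwick

Round 1: Fairlea vs Selby — 9–8, Fairlea advances.
Round 2: Fairlea vs Calder — 6–11, Calder advances.
Round 3: Calder vs Lomond — 16–1, Calder advances.
Round 4: Calder vs Marwick — 6–11, Marwick advances.
Round 5: Marwick vs Brixley — 10–7, Marwick advances.
Marwick survives the agenda.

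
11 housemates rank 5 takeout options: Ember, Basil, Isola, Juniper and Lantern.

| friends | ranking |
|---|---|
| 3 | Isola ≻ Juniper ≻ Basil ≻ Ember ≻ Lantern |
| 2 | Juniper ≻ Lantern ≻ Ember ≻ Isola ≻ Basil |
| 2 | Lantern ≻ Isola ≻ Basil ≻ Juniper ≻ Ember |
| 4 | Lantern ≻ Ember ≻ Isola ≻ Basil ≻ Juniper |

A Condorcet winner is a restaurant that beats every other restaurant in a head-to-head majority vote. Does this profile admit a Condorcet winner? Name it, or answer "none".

Head-to-head results (11 friends):
Ember vs Basil: 6 to 5, Ember.
Ember–Isola: Ember 6–5.
Ember vs Juniper: 4 for Ember, 7 for Juniper — Juniper by 7–4.
Ember–Lantern: Lantern 8–3.
Basil vs Isola: Basil preferred on 0 ballots; Isola wins 11–0.
Basil–Juniper: Basil 6–5.
Basil vs Lantern: Basil is ranked higher on 3 ballots, Lantern on 8. Lantern wins 8–3.
Isola vs Juniper: Isola preferred on 3+2+4 = 9 ballots; Isola wins 9–2.
Isola vs Lantern: Isola is ranked higher on 3 ballots, Lantern on 8. Lantern wins 8–3.
Juniper–Lantern: Lantern 6–5.
Only Lantern has no losses; Lantern is the Condorcet winner.

Lantern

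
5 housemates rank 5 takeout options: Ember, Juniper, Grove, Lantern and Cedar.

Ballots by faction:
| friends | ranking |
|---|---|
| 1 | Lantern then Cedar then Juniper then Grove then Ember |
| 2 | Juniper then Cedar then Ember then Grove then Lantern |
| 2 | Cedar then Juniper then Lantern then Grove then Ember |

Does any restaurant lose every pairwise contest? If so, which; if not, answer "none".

Ember

Head-to-head results (5 friends):
Ember–Juniper: Juniper 5–0.
Ember vs Grove: Ember preferred on 2 ballots; Grove wins 3–2.
Ember vs Lantern: Lantern wins 3–2.
Ember vs Cedar: 0 to 5, Cedar.
Juniper vs Grove: Juniper preferred on 1+2+2 = 5 ballots; Juniper wins 5–0.
Juniper vs Lantern: Juniper, 4–1.
Juniper vs Cedar: Cedar wins 3–2.
Grove vs Lantern: Grove preferred on 2 ballots; Lantern wins 3–2.
Grove vs Cedar: Grove is ranked higher on 0 ballots, Cedar on 5. Cedar wins 5–0.
Lantern vs Cedar: 1 for Lantern, 4 for Cedar — Cedar by 4–1.
Ember is beaten in every head-to-head and is the Condorcet loser.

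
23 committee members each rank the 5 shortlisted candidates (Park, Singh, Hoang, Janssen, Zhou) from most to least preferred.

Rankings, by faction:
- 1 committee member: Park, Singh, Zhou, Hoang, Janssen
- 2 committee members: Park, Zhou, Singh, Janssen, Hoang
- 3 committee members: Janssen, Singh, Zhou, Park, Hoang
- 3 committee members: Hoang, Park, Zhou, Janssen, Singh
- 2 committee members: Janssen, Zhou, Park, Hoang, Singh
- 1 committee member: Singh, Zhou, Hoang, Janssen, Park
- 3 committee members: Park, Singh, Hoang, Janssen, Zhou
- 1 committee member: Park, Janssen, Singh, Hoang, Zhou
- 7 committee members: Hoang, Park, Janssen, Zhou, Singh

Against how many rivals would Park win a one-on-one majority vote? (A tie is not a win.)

Park against each rival (23 committee members):
Park vs Singh: 19 to 4, Park.
Park vs Hoang: Park, 12–11.
Park vs Janssen: Park is ranked higher on 1+2+3+3+1+7 = 17 ballots, Janssen on 6. Park wins 17–6.
Park vs Zhou: 1+2+3+3+1+7 = 17 for Park, 6 for Zhou — Park by 17–6.
Park beats Singh, Hoang, Janssen, Zhou — 4 pairwise wins.

4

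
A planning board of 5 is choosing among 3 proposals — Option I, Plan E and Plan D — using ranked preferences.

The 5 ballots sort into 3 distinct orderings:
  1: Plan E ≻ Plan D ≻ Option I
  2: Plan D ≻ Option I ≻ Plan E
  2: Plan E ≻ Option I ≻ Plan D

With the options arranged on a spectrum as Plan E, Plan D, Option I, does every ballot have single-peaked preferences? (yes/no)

no

Axis positions: Plan E=1, Plan D=2, Option I=3.
Type 1 (peak Plan E at position 1): ranking walks positions 1-2-3, expanding outward from the peak — single-peaked.
Type 2 (peak Plan D at position 2): ranking walks positions 2-3-1, expanding outward from the peak — single-peaked.
Type 3: ranking walks positions 1-3-2; Option I is ranked above Plan D even though Plan D lies between Option I and the peak Plan E on the axis — preferences dip and rise again. Not single-peaked.
Type 3 violates single-peakedness, so the profile is not single-peaked on this axis.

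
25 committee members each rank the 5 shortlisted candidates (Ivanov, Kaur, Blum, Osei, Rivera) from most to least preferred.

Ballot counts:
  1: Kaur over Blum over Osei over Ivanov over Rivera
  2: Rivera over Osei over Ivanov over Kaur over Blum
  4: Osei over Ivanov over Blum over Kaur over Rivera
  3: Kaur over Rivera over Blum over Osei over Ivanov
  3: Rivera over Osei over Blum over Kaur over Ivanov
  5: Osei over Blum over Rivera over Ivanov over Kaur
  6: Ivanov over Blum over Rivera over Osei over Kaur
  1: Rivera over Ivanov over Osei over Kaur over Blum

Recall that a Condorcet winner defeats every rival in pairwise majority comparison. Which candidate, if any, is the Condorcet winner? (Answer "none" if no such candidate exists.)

none

Head-to-head results (25 committee members):
Ivanov vs Kaur: 18 to 7, Ivanov.
Ivanov vs Blum: Ivanov is ranked higher on 2+4+6+1 = 13 ballots, Blum on 12. Ivanov wins 13–12.
Ivanov vs Osei: Osei, 18–7.
Ivanov vs Rivera: Rivera, 14–11.
Kaur–Blum: Blum 18–7.
Kaur vs Osei: Osei, 21–4.
Kaur–Rivera: Rivera 17–8.
Blum vs Osei: Blum preferred on 1+3+6 = 10 ballots; Osei wins 15–10.
Blum vs Rivera: Blum wins 16–9.
Osei vs Rivera: Osei preferred on 1+4+5 = 10 ballots; Rivera wins 15–10.
No candidate is unbeaten: Ivanov loses to Osei; Kaur loses to Ivanov; Blum loses to Ivanov; Osei loses to Rivera; Rivera loses to Blum. In particular Ivanov → Blum → Rivera → Ivanov is a majority cycle — no Condorcet winner exists.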